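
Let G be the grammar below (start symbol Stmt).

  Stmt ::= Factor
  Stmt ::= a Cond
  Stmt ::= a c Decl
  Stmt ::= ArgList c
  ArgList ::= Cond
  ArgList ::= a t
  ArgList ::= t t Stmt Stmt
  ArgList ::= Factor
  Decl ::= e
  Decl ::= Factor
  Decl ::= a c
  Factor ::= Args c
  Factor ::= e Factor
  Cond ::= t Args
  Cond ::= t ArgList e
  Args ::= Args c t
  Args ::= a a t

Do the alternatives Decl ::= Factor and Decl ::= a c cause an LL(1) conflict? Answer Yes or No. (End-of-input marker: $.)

FIRST(Factor) = { a, e } and FIRST(a c) = { a }.
Both contain a, so the two alternatives are not disjoint — LL(1) conflict.

Yes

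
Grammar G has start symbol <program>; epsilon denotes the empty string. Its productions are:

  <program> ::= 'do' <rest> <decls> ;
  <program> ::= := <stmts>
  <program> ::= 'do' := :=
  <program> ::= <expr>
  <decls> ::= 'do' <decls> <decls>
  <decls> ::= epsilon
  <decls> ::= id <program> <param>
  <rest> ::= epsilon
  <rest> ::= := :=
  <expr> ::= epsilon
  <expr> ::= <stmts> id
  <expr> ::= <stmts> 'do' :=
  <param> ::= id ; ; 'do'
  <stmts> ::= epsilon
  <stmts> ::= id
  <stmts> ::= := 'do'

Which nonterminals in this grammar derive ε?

{ <decls>, <expr>, <program>, <rest>, <stmts> }

Directly nullable (have an epsilon-production): <decls>, <rest>, <expr>, <stmts>.
<program> ::= <expr> with every symbol nullable, so <program> is nullable.
No other nonterminal has a production whose RHS symbols are all nullable.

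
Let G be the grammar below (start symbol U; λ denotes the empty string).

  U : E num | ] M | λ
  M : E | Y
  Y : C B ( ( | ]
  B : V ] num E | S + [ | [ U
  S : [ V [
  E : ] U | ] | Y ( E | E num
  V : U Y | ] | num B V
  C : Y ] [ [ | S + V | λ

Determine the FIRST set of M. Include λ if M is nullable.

From M : E: add FIRST(E) = { [, ], num }.
From M : Y: add FIRST(Y) = { [, ], num }.
Union: FIRST(M) = { [, ], num }.

{ [, ], num }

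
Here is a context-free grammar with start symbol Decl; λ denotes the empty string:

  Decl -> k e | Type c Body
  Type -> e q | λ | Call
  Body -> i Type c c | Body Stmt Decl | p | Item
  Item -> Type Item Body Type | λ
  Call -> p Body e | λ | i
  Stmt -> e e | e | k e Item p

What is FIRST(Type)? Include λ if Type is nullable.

{ e, i, p, λ }

Type -> e q contributes {e}.
Type -> λ contributes λ.
From Type -> Call: add FIRST(Call) = { i, p, λ } (including λ since Call is nullable).
Union: FIRST(Type) = { e, i, p, λ }.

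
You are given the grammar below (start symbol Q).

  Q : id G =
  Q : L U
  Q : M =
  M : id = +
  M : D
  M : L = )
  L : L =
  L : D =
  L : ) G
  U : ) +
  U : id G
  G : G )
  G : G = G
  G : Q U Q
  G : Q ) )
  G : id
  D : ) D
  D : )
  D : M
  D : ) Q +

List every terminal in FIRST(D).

{ ), id }

D : ) D contributes {)}.
D : ) contributes {)}.
From D : M: add FIRST(M) = { ), id }.
D : ) Q + contributes {)}.
Union: FIRST(D) = { ), id }.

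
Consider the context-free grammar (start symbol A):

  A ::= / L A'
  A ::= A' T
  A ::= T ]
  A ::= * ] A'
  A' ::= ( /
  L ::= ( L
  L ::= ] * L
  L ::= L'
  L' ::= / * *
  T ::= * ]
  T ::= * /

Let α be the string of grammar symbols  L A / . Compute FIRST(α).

Add FIRST(L) = { (, /, ] }; L is not nullable, stop.

{ (, /, ] }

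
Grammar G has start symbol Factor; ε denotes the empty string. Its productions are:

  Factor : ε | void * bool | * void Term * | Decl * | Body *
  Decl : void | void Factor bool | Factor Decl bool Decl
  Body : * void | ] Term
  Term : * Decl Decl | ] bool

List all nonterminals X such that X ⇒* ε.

{ Factor }

Directly nullable (have an ε-production): Factor.
No other nonterminal has a production whose RHS symbols are all nullable.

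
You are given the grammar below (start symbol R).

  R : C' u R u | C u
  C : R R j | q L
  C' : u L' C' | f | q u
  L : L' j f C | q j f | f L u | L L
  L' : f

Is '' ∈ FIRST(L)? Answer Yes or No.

No

No nonterminal in this grammar is nullable.
No production of L has an RHS whose symbols are all nullable, so L is not nullable.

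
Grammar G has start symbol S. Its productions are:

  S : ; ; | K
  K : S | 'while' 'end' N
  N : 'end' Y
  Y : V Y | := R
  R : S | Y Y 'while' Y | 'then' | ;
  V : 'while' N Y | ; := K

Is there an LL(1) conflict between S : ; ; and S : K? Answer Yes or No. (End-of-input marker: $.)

Yes

FIRST(; ;) = { ; } and FIRST(K) = { 'while', ; }.
Both contain ;, so the two alternatives are not disjoint — LL(1) conflict.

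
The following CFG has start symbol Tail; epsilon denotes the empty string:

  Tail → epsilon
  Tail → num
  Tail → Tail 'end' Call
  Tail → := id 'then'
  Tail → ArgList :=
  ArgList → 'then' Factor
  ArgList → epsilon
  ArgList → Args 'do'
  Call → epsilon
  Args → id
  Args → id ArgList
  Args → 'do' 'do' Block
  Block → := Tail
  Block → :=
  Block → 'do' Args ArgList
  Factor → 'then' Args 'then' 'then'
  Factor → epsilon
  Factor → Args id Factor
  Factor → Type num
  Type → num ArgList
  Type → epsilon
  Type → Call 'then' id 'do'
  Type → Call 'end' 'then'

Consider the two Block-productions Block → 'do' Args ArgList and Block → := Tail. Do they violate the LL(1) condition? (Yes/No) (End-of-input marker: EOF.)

FIRST('do' Args ArgList) = { 'do' } and FIRST(:= Tail) = { := }.
The FIRST sets are disjoint and neither alternative is nullable — no conflict.

No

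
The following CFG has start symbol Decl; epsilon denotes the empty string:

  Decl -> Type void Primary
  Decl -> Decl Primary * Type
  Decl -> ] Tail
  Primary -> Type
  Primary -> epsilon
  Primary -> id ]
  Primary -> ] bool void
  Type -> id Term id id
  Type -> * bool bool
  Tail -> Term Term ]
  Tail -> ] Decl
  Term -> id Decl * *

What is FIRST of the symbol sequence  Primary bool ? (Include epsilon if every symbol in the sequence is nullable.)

Add FIRST(Primary)\{epsilon} = { *, ], id }; Primary is nullable, continue.
bool is a terminal; add {bool} and stop.

{ *, ], bool, id }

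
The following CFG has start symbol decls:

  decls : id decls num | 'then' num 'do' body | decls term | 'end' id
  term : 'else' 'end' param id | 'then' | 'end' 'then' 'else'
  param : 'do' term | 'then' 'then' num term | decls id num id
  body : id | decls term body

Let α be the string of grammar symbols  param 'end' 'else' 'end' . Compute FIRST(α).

{ 'do', 'end', 'then', id }

Add FIRST(param) = { 'do', 'end', 'then', id }; param is not nullable, stop.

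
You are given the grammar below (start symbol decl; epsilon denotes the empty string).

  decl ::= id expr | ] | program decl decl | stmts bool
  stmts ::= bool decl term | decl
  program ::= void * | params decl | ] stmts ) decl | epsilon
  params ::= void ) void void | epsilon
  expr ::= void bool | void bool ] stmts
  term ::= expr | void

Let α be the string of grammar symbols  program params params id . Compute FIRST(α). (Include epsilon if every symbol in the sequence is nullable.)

{ ], bool, id, void }

Add FIRST(program)\{epsilon} = { ], bool, id, void }; program is nullable, continue.
Add FIRST(params)\{epsilon} = { void }; params is nullable, continue.
Add FIRST(params)\{epsilon} = { void }; params is nullable, continue.
id is a terminal; add {id} and stop.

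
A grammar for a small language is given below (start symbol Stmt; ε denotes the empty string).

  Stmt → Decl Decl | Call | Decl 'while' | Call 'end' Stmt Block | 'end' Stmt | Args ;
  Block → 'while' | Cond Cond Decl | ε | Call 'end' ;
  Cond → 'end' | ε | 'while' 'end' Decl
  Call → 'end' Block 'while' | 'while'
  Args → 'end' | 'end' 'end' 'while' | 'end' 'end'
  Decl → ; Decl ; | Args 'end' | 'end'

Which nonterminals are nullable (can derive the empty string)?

Directly nullable (have an ε-production): Block, Cond.
No other nonterminal has a production whose RHS symbols are all nullable.

{ Block, Cond }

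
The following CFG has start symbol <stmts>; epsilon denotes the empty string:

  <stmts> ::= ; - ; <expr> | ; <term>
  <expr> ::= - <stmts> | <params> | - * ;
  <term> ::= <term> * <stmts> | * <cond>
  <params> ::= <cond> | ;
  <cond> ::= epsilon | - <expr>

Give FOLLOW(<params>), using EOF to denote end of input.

In <expr> ::= <params>: <params> is at the end, add FOLLOW(<expr>) = { EOF, * }.
Union: FOLLOW(<params>) = { EOF, * }.

{ EOF, * }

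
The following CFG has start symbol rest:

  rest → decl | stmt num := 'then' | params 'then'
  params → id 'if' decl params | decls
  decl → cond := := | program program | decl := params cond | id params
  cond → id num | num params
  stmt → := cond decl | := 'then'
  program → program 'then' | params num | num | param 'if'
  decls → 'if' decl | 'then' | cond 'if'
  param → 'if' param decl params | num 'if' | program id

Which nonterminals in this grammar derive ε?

{ } (none)

No nonterminal has an empty production or an RHS whose symbols are all nullable.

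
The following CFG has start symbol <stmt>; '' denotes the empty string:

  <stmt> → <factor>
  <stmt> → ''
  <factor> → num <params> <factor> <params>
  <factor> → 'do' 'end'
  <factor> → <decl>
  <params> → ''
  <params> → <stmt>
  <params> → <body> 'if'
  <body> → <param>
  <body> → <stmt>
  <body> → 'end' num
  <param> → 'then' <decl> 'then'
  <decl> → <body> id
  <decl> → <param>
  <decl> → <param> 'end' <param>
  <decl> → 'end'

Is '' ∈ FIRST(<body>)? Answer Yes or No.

Yes

<body> → <stmt> and each of <stmt> is nullable, so <body> ⇒* ''.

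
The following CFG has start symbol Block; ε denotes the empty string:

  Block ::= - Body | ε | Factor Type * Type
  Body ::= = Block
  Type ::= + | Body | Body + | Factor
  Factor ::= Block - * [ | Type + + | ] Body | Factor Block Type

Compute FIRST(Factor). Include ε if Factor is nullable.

From Factor ::= Block - * [: Block nullable, take FIRST(Block) ∪ {-} = { +, -, =, ] }.
From Factor ::= Type + +: add FIRST(Type) = { +, -, =, ] }.
Factor ::= ] Body contributes {]}.
From Factor ::= Factor Block Type: add FIRST(Factor) = { +, -, =, ] }.
Union: FIRST(Factor) = { +, -, =, ] }.

{ +, -, =, ] }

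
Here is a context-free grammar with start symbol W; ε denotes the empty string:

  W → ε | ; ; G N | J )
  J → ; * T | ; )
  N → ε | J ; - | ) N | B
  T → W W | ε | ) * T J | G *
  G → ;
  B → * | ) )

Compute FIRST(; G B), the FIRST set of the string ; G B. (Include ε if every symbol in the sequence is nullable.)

{ ; }

; is a terminal; add {;} and stop.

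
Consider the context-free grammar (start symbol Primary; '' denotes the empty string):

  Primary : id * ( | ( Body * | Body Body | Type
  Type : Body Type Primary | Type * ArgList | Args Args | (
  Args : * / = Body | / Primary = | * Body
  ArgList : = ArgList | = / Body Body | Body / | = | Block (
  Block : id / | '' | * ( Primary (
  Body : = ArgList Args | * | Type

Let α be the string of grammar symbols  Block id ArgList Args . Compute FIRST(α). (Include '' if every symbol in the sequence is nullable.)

{ *, id }

Add FIRST(Block)\{''} = { *, id }; Block is nullable, continue.
id is a terminal; add {id} and stop.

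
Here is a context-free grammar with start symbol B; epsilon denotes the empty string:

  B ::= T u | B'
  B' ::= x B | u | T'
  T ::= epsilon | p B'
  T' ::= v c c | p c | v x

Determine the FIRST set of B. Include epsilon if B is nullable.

From B ::= T u: T nullable, take FIRST(T) ∪ {u} = { p, u }.
From B ::= B': add FIRST(B') = { p, u, v, x }.
Union: FIRST(B) = { p, u, v, x }.

{ p, u, v, x }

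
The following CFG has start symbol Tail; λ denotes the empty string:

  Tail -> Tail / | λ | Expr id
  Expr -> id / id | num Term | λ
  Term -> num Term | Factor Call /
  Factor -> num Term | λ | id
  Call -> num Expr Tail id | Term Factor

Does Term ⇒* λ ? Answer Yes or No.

Nullable nonterminals: Expr, Factor, Tail.
No production of Term has an RHS whose symbols are all nullable, so Term is not nullable.

No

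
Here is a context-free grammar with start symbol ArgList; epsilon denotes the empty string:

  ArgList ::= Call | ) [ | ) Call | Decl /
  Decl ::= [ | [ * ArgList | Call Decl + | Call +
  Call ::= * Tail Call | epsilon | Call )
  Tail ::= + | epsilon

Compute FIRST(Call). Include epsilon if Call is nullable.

Call ::= * Tail Call contributes {*}.
Call ::= epsilon contributes epsilon.
From Call ::= Call ): Call nullable, take FIRST(Call) ∪ {)} = { ), * }.
Union: FIRST(Call) = { ), *, epsilon }.

{ ), *, epsilon }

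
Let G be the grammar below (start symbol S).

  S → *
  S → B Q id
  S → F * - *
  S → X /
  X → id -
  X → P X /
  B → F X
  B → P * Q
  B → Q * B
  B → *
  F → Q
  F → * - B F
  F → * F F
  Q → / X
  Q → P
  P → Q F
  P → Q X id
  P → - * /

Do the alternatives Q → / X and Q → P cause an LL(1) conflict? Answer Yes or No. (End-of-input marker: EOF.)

Yes

FIRST(/ X) = { / } and FIRST(P) = { -, / }.
Both contain /, so the two alternatives are not disjoint — LL(1) conflict.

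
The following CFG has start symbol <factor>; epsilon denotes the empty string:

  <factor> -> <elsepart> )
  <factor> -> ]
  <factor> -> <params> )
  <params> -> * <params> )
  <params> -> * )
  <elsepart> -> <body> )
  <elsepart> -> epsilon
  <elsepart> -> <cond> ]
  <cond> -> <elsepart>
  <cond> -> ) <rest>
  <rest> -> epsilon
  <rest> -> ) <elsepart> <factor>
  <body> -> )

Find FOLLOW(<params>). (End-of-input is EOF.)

{ ) }

In <factor> -> <params> ): add FIRST()) = { ) }.
In <params> -> * <params> ): add FIRST()) = { ) }.
Union: FOLLOW(<params>) = { ) }.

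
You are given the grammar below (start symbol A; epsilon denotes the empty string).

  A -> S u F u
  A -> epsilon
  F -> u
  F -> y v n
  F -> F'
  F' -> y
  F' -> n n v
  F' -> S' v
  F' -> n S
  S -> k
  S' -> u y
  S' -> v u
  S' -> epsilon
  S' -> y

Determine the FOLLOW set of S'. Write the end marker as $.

In F' -> S' v: add FIRST(v) = { v }.
Union: FOLLOW(S') = { v }.

{ v }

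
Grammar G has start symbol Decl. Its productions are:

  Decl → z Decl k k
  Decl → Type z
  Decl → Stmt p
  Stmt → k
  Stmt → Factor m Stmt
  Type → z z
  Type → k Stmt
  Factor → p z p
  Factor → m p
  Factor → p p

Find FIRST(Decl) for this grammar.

Decl → z Decl k k contributes {z}.
From Decl → Type z: add FIRST(Type) = { k, z }.
From Decl → Stmt p: add FIRST(Stmt) = { k, m, p }.
Union: FIRST(Decl) = { k, m, p, z }.

{ k, m, p, z }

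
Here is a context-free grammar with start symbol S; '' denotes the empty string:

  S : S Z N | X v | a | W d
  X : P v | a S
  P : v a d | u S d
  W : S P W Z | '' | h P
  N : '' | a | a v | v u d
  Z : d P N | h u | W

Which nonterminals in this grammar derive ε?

Directly nullable (have an ''-production): W, N.
Z : W with every symbol nullable, so Z is nullable.
No other nonterminal has a production whose RHS symbols are all nullable.

{ N, W, Z }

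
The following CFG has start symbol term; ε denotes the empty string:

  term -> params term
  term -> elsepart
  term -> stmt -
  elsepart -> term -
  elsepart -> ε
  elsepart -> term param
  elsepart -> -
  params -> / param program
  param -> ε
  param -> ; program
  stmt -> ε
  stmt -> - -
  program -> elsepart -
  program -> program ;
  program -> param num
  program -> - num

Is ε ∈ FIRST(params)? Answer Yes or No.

No

Nullable nonterminals: elsepart, param, stmt, term.
No production of params has an RHS whose symbols are all nullable, so params is not nullable.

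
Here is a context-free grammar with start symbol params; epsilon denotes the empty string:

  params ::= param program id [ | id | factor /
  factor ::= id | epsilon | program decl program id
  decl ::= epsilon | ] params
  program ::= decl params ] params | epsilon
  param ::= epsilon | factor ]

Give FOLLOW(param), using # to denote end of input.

In params ::= param program id [: add FIRST(program id [) = { /, ], id }.
Union: FOLLOW(param) = { /, ], id }.

{ /, ], id }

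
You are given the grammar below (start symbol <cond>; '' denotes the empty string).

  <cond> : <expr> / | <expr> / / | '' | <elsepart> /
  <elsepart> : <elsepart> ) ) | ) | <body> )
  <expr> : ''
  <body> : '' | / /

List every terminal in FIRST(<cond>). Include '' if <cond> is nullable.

{ ), /, '' }

From <cond> : <expr> /: <expr> nullable, take FIRST(<expr>) ∪ {/} = { / }.
From <cond> : <expr> / /: <expr> nullable, take FIRST(<expr>) ∪ {/} = { / }.
<cond> : '' contributes ''.
From <cond> : <elsepart> /: add FIRST(<elsepart>) = { ), / }.
Union: FIRST(<cond>) = { ), /, '' }.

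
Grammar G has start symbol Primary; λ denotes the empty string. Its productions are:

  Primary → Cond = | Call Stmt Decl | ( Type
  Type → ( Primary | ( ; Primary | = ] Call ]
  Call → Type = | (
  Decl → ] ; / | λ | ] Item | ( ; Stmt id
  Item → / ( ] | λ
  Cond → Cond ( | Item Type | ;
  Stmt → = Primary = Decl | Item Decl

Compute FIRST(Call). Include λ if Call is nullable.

{ (, = }

From Call → Type =: add FIRST(Type) = { (, = }.
Call → ( contributes {(}.
Union: FIRST(Call) = { (, = }.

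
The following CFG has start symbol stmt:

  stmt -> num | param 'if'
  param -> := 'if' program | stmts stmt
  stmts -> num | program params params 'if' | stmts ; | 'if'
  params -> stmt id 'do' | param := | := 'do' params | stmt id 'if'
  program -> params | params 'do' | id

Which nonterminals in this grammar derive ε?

{ } (none)

No nonterminal has an empty production or an RHS whose symbols are all nullable.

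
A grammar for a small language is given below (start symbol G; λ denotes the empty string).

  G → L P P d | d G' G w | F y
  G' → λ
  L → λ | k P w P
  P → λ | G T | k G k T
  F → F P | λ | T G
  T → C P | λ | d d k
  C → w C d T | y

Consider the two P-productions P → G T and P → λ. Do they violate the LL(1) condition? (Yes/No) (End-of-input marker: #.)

FIRST(G T) = { d, k, w, y } and FIRST(λ) = { λ }.
The second alternative is nullable and FOLLOW(P) = { d, k, w, y } shares d with FIRST of the first — conflict.

Yes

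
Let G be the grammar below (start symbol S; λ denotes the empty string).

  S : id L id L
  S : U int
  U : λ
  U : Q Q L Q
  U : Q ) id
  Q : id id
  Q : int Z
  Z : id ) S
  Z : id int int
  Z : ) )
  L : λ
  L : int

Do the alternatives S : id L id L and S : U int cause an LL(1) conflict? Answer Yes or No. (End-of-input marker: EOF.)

Yes

FIRST(id L id L) = { id } and FIRST(U int) = { id, int }.
Both contain id, so the two alternatives are not disjoint — LL(1) conflict.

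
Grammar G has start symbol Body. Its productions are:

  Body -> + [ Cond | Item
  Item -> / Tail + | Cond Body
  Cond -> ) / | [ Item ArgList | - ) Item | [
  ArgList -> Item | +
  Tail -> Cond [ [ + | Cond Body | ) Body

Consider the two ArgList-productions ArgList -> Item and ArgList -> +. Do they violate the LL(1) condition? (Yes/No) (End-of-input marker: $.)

No

FIRST(Item) = { ), -, /, [ } and FIRST(+) = { + }.
The FIRST sets are disjoint and neither alternative is nullable — no conflict.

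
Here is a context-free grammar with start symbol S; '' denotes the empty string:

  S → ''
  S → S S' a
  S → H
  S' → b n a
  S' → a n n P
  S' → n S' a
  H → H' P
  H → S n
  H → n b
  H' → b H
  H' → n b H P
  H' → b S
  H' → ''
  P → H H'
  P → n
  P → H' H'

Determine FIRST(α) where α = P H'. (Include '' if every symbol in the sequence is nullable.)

Add FIRST(P)\{''} = { a, b, n }; P is nullable, continue.
Add FIRST(H')\{''} = { b, n }; H' is nullable, continue.
Every symbol is nullable, so include ''.

{ a, b, n, '' }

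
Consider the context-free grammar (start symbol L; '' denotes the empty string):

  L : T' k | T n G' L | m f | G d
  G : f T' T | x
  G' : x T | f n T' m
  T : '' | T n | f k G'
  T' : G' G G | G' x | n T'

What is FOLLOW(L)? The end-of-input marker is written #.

L is the start symbol, so # ∈ FOLLOW(L).
In L : T n G' L: L is at the end, add FOLLOW(L) = { # }.
Union: FOLLOW(L) = { # }.

{ # }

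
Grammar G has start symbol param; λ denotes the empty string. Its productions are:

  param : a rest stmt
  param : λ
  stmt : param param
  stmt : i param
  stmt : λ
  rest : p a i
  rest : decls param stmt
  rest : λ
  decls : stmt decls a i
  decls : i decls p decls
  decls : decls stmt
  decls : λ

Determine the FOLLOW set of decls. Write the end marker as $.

{ $, a, i, p }

In rest : decls param stmt: add FIRST(param stmt)\{λ} = { a, i }.
  Since param stmt is nullable, also add FOLLOW(rest) = { $, a, i, p }.
In decls : stmt decls a i: add FIRST(a i) = { a }.
In decls : i decls p decls: add FIRST(p decls) = { p }.
In decls : i decls p decls: decls is at the end, add FOLLOW(decls) = { $, a, i, p }.
In decls : decls stmt: add FIRST(stmt)\{λ} = { a, i }.
  Since stmt is nullable, also add FOLLOW(decls) = { $, a, i, p }.
Union: FOLLOW(decls) = { $, a, i, p }.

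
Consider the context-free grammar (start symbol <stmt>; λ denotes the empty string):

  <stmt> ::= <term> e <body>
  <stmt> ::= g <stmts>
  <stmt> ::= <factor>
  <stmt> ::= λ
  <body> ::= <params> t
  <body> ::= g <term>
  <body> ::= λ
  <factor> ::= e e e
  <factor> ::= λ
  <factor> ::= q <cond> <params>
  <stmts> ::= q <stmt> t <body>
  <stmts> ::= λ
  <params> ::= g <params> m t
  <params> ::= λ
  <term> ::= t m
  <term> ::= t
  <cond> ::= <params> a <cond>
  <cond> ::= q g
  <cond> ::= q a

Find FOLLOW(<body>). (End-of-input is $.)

In <stmt> ::= <term> e <body>: <body> is at the end, add FOLLOW(<stmt>) = { $, t }.
In <stmts> ::= q <stmt> t <body>: <body> is at the end, add FOLLOW(<stmts>) = { $, t }.
Union: FOLLOW(<body>) = { $, t }.

{ $, t }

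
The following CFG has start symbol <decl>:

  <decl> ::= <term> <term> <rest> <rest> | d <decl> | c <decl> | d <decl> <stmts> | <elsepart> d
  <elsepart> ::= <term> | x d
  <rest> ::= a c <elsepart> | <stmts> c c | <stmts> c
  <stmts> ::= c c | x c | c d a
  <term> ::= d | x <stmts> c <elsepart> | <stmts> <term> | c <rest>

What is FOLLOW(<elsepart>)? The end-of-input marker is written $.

{ $, a, c, d, x }

In <decl> ::= <elsepart> d: add FIRST(d) = { d }.
In <rest> ::= a c <elsepart>: <elsepart> is at the end, add FOLLOW(<rest>) = { $, a, c, d, x }.
In <term> ::= x <stmts> c <elsepart>: <elsepart> is at the end, add FOLLOW(<term>) = { $, a, c, d, x }.
Union: FOLLOW(<elsepart>) = { $, a, c, d, x }.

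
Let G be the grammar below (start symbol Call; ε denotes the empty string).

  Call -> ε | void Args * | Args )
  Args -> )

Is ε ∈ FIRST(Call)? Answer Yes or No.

Call has an ε-production, so Call ⇒ ε.

Yes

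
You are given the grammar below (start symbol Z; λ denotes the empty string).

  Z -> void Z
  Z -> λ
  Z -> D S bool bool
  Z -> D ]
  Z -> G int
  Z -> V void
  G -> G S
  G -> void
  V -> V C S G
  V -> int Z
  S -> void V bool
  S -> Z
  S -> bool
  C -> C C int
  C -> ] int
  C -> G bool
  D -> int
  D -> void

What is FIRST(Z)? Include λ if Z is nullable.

Z -> void Z contributes {void}.
Z -> λ contributes λ.
From Z -> D S bool bool: add FIRST(D) = { int, void }.
From Z -> D ]: add FIRST(D) = { int, void }.
From Z -> G int: add FIRST(G) = { void }.
From Z -> V void: add FIRST(V) = { int }.
Union: FIRST(Z) = { int, void, λ }.

{ int, void, λ }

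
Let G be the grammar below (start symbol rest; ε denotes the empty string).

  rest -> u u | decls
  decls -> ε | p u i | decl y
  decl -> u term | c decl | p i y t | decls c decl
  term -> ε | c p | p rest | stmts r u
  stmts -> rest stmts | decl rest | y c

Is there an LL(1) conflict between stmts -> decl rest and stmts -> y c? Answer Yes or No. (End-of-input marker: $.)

FIRST(decl rest) = { c, p, u } and FIRST(y c) = { y }.
The FIRST sets are disjoint and neither alternative is nullable — no conflict.

No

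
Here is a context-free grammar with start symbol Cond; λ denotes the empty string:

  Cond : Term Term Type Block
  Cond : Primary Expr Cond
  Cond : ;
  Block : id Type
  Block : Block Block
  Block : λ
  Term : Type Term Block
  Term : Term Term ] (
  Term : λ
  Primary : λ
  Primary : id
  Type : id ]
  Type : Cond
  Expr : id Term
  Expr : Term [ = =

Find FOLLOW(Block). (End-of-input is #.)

In Cond : Term Term Type Block: Block is at the end, add FOLLOW(Cond) = { #, ;, [, ], id }.
In Block : Block Block: add FIRST(Block)\{λ} = { id }.
  Since Block is nullable, also add FOLLOW(Block) = { #, ;, [, ], id }.
In Block : Block Block: Block is at the end, add FOLLOW(Block) = { #, ;, [, ], id }.
In Term : Type Term Block: Block is at the end, add FOLLOW(Term) = { ;, [, ], id }.
Union: FOLLOW(Block) = { #, ;, [, ], id }.

{ #, ;, [, ], id }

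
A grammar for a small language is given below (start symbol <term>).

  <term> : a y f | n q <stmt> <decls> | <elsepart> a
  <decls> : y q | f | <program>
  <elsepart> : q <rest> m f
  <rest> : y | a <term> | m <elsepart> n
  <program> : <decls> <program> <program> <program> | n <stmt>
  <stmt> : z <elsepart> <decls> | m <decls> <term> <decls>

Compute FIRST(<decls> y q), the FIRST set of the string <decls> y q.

{ f, n, y }

Add FIRST(<decls>) = { f, n, y }; <decls> is not nullable, stop.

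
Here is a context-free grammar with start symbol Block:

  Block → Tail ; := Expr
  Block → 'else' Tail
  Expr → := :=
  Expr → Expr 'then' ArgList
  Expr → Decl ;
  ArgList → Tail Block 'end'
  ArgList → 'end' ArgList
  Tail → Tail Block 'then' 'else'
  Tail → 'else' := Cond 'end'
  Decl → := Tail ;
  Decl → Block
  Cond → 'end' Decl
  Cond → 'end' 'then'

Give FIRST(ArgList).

{ 'else', 'end' }

From ArgList → Tail Block 'end': add FIRST(Tail) = { 'else' }.
ArgList → 'end' ArgList contributes {'end'}.
Union: FIRST(ArgList) = { 'else', 'end' }.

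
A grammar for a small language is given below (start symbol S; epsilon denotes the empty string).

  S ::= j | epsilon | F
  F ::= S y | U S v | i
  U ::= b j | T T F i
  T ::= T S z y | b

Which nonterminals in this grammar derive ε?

{ S }

Directly nullable (have an epsilon-production): S.
No other nonterminal has a production whose RHS symbols are all nullable.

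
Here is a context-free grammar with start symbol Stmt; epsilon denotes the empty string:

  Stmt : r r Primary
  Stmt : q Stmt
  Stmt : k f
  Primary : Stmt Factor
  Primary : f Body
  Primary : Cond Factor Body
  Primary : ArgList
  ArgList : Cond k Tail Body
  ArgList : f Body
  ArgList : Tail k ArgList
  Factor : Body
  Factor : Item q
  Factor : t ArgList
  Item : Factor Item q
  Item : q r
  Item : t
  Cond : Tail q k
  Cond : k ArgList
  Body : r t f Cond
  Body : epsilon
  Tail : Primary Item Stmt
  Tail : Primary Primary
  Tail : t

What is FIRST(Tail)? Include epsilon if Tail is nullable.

{ f, k, q, r, t }

From Tail : Primary Item Stmt: add FIRST(Primary) = { f, k, q, r, t }.
From Tail : Primary Primary: add FIRST(Primary) = { f, k, q, r, t }.
Tail : t contributes {t}.
Union: FIRST(Tail) = { f, k, q, r, t }.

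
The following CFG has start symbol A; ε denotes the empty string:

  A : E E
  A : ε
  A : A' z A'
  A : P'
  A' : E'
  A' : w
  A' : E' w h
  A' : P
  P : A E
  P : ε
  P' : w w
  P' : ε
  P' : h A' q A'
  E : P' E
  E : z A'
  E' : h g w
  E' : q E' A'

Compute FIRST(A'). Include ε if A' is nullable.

{ h, q, w, z, ε }

From A' : E': add FIRST(E') = { h, q }.
A' : w contributes {w}.
From A' : E' w h: add FIRST(E') = { h, q }.
From A' : P: add FIRST(P) = { h, q, w, z, ε } (including ε since P is nullable).
Union: FIRST(A') = { h, q, w, z, ε }.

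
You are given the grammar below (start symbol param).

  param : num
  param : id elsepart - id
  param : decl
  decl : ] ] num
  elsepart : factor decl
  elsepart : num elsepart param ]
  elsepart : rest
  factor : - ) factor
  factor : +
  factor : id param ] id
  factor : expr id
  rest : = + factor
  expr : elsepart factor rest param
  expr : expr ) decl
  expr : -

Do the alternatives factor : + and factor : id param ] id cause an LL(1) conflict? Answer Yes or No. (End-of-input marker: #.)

No

FIRST(+) = { + } and FIRST(id param ] id) = { id }.
The FIRST sets are disjoint and neither alternative is nullable — no conflict.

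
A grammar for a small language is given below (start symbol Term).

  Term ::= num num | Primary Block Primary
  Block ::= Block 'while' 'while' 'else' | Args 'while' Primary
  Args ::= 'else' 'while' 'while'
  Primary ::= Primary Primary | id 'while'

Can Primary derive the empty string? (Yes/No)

No

No nonterminal in this grammar is nullable.
No production of Primary has an RHS whose symbols are all nullable, so Primary is not nullable.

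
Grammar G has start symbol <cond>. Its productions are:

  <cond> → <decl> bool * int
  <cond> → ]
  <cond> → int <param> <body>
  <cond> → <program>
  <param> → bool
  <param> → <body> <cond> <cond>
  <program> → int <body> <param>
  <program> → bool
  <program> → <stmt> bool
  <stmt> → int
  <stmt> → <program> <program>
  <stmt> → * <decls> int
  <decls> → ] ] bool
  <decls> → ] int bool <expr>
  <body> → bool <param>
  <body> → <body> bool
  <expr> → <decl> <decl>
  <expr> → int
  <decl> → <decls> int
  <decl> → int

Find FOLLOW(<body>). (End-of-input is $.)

{ $, *, ], bool, int }

In <cond> → int <param> <body>: <body> is at the end, add FOLLOW(<cond>) = { $, *, ], bool, int }.
In <param> → <body> <cond> <cond>: add FIRST(<cond> <cond>) = { *, ], bool, int }.
In <program> → int <body> <param>: add FIRST(<param>) = { bool }.
In <body> → <body> bool: add FIRST(bool) = { bool }.
Union: FOLLOW(<body>) = { $, *, ], bool, int }.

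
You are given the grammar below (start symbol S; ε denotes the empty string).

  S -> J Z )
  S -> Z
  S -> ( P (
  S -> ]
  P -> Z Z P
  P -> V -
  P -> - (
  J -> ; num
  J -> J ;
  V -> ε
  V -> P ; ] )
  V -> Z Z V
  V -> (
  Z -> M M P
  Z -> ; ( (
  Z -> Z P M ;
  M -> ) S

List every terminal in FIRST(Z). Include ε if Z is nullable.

{ ), ; }

From Z -> M M P: add FIRST(M) = { ) }.
Z -> ; ( ( contributes {;}.
From Z -> Z P M ;: add FIRST(Z) = { ), ; }.
Union: FIRST(Z) = { ), ; }.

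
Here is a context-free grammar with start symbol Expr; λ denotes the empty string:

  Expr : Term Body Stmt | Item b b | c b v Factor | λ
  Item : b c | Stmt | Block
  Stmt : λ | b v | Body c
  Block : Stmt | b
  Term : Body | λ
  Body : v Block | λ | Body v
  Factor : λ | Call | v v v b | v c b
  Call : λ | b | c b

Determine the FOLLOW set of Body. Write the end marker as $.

In Expr : Term Body Stmt: add FIRST(Stmt)\{λ} = { b, c, v }.
  Since Stmt is nullable, also add FOLLOW(Expr) = { $ }.
In Stmt : Body c: add FIRST(c) = { c }.
In Term : Body: Body is at the end, add FOLLOW(Term) = { $, b, c, v }.
In Body : Body v: add FIRST(v) = { v }.
Union: FOLLOW(Body) = { $, b, c, v }.

{ $, b, c, v }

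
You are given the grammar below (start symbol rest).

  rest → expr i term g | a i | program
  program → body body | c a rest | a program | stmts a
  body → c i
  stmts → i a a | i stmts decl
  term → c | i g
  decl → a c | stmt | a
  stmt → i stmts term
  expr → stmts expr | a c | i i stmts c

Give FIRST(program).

{ a, c, i }

From program → body body: add FIRST(body) = { c }.
program → c a rest contributes {c}.
program → a program contributes {a}.
From program → stmts a: add FIRST(stmts) = { i }.
Union: FIRST(program) = { a, c, i }.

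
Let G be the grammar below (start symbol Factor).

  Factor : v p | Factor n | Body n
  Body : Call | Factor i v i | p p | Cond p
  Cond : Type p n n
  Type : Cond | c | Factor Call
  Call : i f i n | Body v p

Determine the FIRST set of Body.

{ c, i, p, v }

From Body : Call: add FIRST(Call) = { c, i, p, v }.
From Body : Factor i v i: add FIRST(Factor) = { c, i, p, v }.
Body : p p contributes {p}.
From Body : Cond p: add FIRST(Cond) = { c, i, p, v }.
Union: FIRST(Body) = { c, i, p, v }.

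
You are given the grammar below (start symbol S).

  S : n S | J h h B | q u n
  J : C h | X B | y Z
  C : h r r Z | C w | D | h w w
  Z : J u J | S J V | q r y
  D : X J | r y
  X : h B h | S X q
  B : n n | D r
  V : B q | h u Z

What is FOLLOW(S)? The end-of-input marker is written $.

S is the start symbol, so $ ∈ FOLLOW(S).
In S : n S: S is at the end, add FOLLOW(S) = { $, h, n, q, r, y }.
In Z : S J V: add FIRST(J V) = { h, n, q, r, y }.
In X : S X q: add FIRST(X q) = { h, n, q, r, y }.
Union: FOLLOW(S) = { $, h, n, q, r, y }.

{ $, h, n, q, r, y }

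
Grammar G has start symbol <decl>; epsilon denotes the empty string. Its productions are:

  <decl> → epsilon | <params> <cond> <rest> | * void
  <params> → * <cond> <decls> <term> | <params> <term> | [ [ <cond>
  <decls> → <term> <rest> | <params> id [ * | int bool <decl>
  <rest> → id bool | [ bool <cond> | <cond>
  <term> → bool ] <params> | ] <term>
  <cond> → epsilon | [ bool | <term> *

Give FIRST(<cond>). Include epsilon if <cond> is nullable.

{ [, ], bool, epsilon }

<cond> → epsilon contributes epsilon.
<cond> → [ bool contributes {[}.
From <cond> → <term> *: add FIRST(<term>) = { ], bool }.
Union: FIRST(<cond>) = { [, ], bool, epsilon }.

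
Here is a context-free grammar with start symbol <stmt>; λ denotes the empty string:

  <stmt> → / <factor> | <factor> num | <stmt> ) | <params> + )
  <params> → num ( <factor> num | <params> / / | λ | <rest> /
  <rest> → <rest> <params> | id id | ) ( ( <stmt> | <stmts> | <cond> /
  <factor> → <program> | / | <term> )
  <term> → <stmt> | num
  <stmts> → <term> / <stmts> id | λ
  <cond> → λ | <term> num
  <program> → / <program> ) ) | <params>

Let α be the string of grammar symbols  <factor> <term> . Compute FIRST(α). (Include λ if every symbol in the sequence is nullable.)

Add FIRST(<factor>)\{λ} = { ), +, /, id, num }; <factor> is nullable, continue.
Add FIRST(<term>) = { ), +, /, id, num }; <term> is not nullable, stop.

{ ), +, /, id, num }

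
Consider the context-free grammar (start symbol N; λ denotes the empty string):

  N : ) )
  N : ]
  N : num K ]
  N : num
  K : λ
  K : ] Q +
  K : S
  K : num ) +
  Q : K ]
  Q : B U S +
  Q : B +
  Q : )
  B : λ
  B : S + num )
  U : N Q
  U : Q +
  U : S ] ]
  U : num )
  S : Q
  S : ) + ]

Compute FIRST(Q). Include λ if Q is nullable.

From Q : K ]: K nullable, take FIRST(K) ∪ {]} = { ), +, ], num }.
From Q : B U S +: B nullable, take FIRST(B) ∪ FIRST(U) = { ), +, ], num }.
From Q : B +: B nullable, take FIRST(B) ∪ {+} = { ), +, ], num }.
Q : ) contributes {)}.
Union: FIRST(Q) = { ), +, ], num }.

{ ), +, ], num }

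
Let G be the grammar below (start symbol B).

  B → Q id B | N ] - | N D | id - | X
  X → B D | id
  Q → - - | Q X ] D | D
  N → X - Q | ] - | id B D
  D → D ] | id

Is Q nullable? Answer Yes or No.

No

No nonterminal in this grammar is nullable.
No production of Q has an RHS whose symbols are all nullable, so Q is not nullable.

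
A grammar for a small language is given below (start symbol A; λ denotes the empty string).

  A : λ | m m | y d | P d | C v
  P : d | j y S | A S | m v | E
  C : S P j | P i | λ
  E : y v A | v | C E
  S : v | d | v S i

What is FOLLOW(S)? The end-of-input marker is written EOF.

{ d, i, j, m, v, y }

In P : j y S: S is at the end, add FOLLOW(P) = { d, i, j }.
In P : A S: S is at the end, add FOLLOW(P) = { d, i, j }.
In C : S P j: add FIRST(P j) = { d, j, m, v, y }.
In S : v S i: add FIRST(i) = { i }.
Union: FOLLOW(S) = { d, i, j, m, v, y }.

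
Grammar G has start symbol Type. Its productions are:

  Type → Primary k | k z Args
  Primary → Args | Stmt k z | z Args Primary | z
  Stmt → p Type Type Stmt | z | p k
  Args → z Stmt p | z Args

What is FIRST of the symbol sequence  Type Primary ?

Add FIRST(Type) = { k, p, z }; Type is not nullable, stop.

{ k, p, z }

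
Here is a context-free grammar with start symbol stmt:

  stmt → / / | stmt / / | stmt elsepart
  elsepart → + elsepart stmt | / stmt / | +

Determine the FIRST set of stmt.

{ / }

stmt → / / contributes {/}.
From stmt → stmt / /: add FIRST(stmt) = { / }.
From stmt → stmt elsepart: add FIRST(stmt) = { / }.
Union: FIRST(stmt) = { / }.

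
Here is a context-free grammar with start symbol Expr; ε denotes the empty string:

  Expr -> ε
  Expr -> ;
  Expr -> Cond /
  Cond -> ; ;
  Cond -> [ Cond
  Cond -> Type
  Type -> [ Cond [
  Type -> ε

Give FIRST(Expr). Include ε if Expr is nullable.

Expr -> ε contributes ε.
Expr -> ; contributes {;}.
From Expr -> Cond /: Cond nullable, take FIRST(Cond) ∪ {/} = { /, ;, [ }.
Union: FIRST(Expr) = { /, ;, [, ε }.

{ /, ;, [, ε }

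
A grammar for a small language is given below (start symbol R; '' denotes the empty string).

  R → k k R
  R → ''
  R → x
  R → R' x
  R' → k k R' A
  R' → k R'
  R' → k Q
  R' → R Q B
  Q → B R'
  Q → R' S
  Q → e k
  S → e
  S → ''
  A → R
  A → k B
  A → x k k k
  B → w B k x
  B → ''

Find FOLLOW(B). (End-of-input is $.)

In R' → R Q B: B is at the end, add FOLLOW(R') = { e, k, w, x }.
In Q → B R': add FIRST(R') = { e, k, w, x }.
In A → k B: B is at the end, add FOLLOW(A) = { e, k, w, x }.
In B → w B k x: add FIRST(k x) = { k }.
Union: FOLLOW(B) = { e, k, w, x }.

{ e, k, w, x }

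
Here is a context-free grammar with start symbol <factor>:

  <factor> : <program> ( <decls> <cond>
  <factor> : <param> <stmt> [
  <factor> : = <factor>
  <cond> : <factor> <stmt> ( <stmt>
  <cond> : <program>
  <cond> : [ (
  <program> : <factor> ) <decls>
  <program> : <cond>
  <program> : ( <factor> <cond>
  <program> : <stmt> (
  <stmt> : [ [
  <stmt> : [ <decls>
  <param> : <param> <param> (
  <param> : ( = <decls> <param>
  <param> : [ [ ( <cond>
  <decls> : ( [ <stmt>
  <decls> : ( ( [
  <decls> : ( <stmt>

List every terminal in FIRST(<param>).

From <param> : <param> <param> (: add FIRST(<param>) = { (, [ }.
<param> : ( = <decls> <param> contributes {(}.
<param> : [ [ ( <cond> contributes {[}.
Union: FIRST(<param>) = { (, [ }.

{ (, [ }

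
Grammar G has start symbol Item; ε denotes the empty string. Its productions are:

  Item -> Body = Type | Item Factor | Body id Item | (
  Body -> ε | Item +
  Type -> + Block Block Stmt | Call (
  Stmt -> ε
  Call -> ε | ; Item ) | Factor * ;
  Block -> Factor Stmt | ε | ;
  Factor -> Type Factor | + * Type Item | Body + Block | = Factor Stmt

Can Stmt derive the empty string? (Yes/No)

Yes

Stmt has an ε-production, so Stmt ⇒ ε.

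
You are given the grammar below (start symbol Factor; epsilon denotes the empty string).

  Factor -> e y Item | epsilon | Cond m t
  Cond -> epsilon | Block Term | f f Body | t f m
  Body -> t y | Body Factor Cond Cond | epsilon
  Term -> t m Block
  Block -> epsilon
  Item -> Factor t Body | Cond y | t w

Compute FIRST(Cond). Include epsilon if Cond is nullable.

Cond -> epsilon contributes epsilon.
From Cond -> Block Term: Block nullable, take FIRST(Block) ∪ FIRST(Term) = { t }.
Cond -> f f Body contributes {f}.
Cond -> t f m contributes {t}.
Union: FIRST(Cond) = { f, t, epsilon }.

{ f, t, epsilon }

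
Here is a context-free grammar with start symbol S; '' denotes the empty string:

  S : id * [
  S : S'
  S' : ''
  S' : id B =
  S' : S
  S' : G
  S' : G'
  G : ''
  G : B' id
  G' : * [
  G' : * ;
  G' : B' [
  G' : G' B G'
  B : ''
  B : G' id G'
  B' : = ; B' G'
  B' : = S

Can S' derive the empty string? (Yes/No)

S' has an ''-production, so S' ⇒ ''.

Yes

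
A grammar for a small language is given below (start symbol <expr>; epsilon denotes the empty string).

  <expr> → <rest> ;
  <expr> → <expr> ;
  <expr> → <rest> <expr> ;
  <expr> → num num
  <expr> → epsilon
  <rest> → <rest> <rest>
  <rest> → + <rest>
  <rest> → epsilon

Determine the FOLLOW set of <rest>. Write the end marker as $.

{ +, ;, num }

In <expr> → <rest> ;: add FIRST(;) = { ; }.
In <expr> → <rest> <expr> ;: add FIRST(<expr> ;) = { +, ;, num }.
In <rest> → <rest> <rest>: add FIRST(<rest>)\{epsilon} = { + }.
  Since <rest> is nullable, also add FOLLOW(<rest>) = { +, ;, num }.
In <rest> → <rest> <rest>: <rest> is at the end, add FOLLOW(<rest>) = { +, ;, num }.
In <rest> → + <rest>: <rest> is at the end, add FOLLOW(<rest>) = { +, ;, num }.
Union: FOLLOW(<rest>) = { +, ;, num }.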